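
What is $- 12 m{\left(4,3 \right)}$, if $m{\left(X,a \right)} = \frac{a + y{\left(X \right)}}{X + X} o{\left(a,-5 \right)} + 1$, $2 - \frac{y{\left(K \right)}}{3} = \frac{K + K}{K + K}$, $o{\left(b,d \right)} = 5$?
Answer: $-57$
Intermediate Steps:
$y{\left(K \right)} = 3$ ($y{\left(K \right)} = 6 - 3 \frac{K + K}{K + K} = 6 - 3 \frac{2 K}{2 K} = 6 - 3 \cdot 2 K \frac{1}{2 K} = 6 - 3 = 3$)
$m{\left(X,a \right)} = 1 + \frac{5 \left(3 + a\right)}{2 X}$ ($m{\left(X,a \right)} = \frac{a + 3}{X + X} 5 + 1 = \frac{3 + a}{2 X} 5 + 1 = \frac{5 \left(3 + a\right)}{2 X} + 1 = 1 + \frac{5 \left(3 + a\right)}{2 X}$)
$- 12 m{\left(4,3 \right)} = - 12 \frac{15 + 2 \cdot 4 + 5 \cdot 3}{2 \cdot 4} = - 12 \cdot \frac{1}{2} \cdot \frac{1}{4} \left(15 + 8 + 15\right) = - 12 \cdot \frac{1}{2} \cdot \frac{1}{4} \cdot 38 = \left(-12\right) \frac{19}{4} = -57$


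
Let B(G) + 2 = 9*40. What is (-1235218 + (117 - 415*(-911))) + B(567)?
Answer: -856678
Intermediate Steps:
B(G) = 358 (B(G) = -2 + 9*40 = -2 + 360 = 358)
(-1235218 + (117 - 415*(-911))) + B(567) = (-1235218 + (117 - 415*(-911))) + 358 = (-1235218 + (117 + 378065)) + 358 = (-1235218 + 378182) + 358 = -857036 + 358 = -856678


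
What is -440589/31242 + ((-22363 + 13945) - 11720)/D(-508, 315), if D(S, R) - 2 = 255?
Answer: -247460923/2676398 ≈ -92.460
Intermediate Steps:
D(S, R) = 257 (D(S, R) = 2 + 255 = 257)
-440589/31242 + ((-22363 + 13945) - 11720)/D(-508, 315) = -440589/31242 + ((-22363 + 13945) - 11720)/257 = -440589*1/31242 + (-8418 - 11720)*(1/257) = -146863/10414 - 20138*1/257 = -146863/10414 - 20138/257 = -247460923/2676398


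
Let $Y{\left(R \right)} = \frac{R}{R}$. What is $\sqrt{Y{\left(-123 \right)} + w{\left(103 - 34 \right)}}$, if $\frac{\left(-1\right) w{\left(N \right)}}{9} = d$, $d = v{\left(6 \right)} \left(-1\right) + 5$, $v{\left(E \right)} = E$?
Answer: $\sqrt{10} \approx 3.1623$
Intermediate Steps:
$Y{\left(R \right)} = 1$
$d = -1$ ($d = 6 \left(-1\right) + 5 = -6 + 5 = -1$)
$w{\left(N \right)} = 9$ ($w{\left(N \right)} = \left(-9\right) \left(-1\right) = 9$)
$\sqrt{Y{\left(-123 \right)} + w{\left(103 - 34 \right)}} = \sqrt{1 + 9} = \sqrt{10}$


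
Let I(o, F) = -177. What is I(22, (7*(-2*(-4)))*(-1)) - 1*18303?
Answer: -18480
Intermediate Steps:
I(22, (7*(-2*(-4)))*(-1)) - 1*18303 = -177 - 1*18303 = -177 - 18303 = -18480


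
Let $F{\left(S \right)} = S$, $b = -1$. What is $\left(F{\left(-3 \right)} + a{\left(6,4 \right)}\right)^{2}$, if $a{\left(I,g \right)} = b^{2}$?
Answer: $4$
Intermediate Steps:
$a{\left(I,g \right)} = 1$ ($a{\left(I,g \right)} = \left(-1\right)^{2} = 1$)
$\left(F{\left(-3 \right)} + a{\left(6,4 \right)}\right)^{2} = \left(-3 + 1\right)^{2} = \left(-2\right)^{2} = 4$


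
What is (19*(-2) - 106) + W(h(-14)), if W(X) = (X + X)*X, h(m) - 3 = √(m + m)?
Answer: -182 + 24*I*√7 ≈ -182.0 + 63.498*I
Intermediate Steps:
h(m) = 3 + √2*√m (h(m) = 3 + √(m + m) = 3 + √(2*m) = 3 + √2*√m)
W(X) = 2*X² (W(X) = (2*X)*X = 2*X²)
(19*(-2) - 106) + W(h(-14)) = (19*(-2) - 106) + 2*(3 + √2*√(-14))² = (-38 - 106) + 2*(3 + √2*(I*√14))² = -144 + 2*(3 + 2*I*√7)²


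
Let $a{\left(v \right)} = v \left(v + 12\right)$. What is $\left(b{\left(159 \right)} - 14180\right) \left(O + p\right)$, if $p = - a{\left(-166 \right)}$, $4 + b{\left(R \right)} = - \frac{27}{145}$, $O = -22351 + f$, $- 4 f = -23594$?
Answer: $\frac{172831259331}{290} \approx 5.9597 \cdot 10^{8}$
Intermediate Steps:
$f = \frac{11797}{2}$ ($f = \left(- \frac{1}{4}\right) \left(-23594\right) = \frac{11797}{2} \approx 5898.5$)
$O = - \frac{32905}{2}$ ($O = -22351 + \frac{11797}{2} = - \frac{32905}{2} \approx -16453.0$)
$a{\left(v \right)} = v \left(12 + v\right)$
$b{\left(R \right)} = - \frac{607}{145}$ ($b{\left(R \right)} = -4 - \frac{27}{145} = - \frac{607}{145}$)
$p = -25564$ ($p = - \left(-166\right) \left(12 - 166\right) = - \left(-166\right) \left(-154\right) = \left(-1\right) 25564 = -25564$)
$\left(b{\left(159 \right)} - 14180\right) \left(O + p\right) = \left(- \frac{607}{145} - 14180\right) \left(- \frac{32905}{2} - 25564\right) = \left(- \frac{2056707}{145}\right) \left(- \frac{84033}{2}\right) = \frac{172831259331}{290}$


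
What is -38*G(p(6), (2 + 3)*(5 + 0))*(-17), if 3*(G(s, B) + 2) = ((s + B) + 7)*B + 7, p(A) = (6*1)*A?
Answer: 366282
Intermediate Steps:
p(A) = 6*A
G(s, B) = ⅓ + B*(7 + B + s)/3 (G(s, B) = -2 + (((s + B) + 7)*B + 7)/3 = -2 + (((B + s) + 7)*B + 7)/3 = -2 + ((7 + B + s)*B + 7)/3 = -2 + (B*(7 + B + s) + 7)/3 = -2 + (7 + B*(7 + B + s))/3 = -2 + (7/3 + B*(7 + B + s)/3) = ⅓ + B*(7 + B + s)/3)
-38*G(p(6), (2 + 3)*(5 + 0))*(-17) = -38*(⅓ + ((2 + 3)*(5 + 0))²/3 + 7*((2 + 3)*(5 + 0))/3 + ((2 + 3)*(5 + 0))*(6*6)/3)*(-17) = -38*(⅓ + (5*5)²/3 + 7*(5*5)/3 + (⅓)*(5*5)*36)*(-17) = -38*(⅓ + (⅓)*25² + (7/3)*25 + (⅓)*25*36)*(-17) = -38*(⅓ + (⅓)*625 + 175/3 + 300)*(-17) = -38*(⅓ + 625/3 + 175/3 + 300)*(-17) = -38*567*(-17) = -21546*(-17) = 366282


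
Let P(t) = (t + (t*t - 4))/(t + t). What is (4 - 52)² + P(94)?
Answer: 221039/94 ≈ 2351.5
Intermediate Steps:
P(t) = (-4 + t + t²)/(2*t) (P(t) = (t + (t² - 4))/((2*t)) = (t + (-4 + t²))*(1/(2*t)) = (-4 + t + t²)*(1/(2*t)) = (-4 + t + t²)/(2*t))
(4 - 52)² + P(94) = (4 - 52)² + (½)*(-4 + 94*(1 + 94))/94 = (-48)² + (½)*(1/94)*(-4 + 94*95) = 2304 + (½)*(1/94)*(-4 + 8930) = 2304 + (½)*(1/94)*8926 = 2304 + 4463/94 = 221039/94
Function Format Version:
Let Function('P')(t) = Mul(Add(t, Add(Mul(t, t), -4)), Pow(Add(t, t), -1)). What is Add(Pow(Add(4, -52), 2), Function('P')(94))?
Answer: Rational(221039, 94) ≈ 2351.5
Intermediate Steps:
Function('P')(t) = Mul(Rational(1, 2), Pow(t, -1), Add(-4, t, Pow(t, 2))) (Function('P')(t) = Mul(Add(t, Add(Pow(t, 2), -4)), Pow(Mul(2, t), -1)) = Mul(Add(t, Add(-4, Pow(t, 2))), Mul(Rational(1, 2), Pow(t, -1))) = Mul(Add(-4, t, Pow(t, 2)), Mul(Rational(1, 2), Pow(t, -1))) = Mul(Rational(1, 2), Pow(t, -1), Add(-4, t, Pow(t, 2))))
Add(Pow(Add(4, -52), 2), Function('P')(94)) = Add(Pow(Add(4, -52), 2), Mul(Rational(1, 2), Pow(94, -1), Add(-4, Mul(94, Add(1, 94))))) = Add(Pow(-48, 2), Mul(Rational(1, 2), Rational(1, 94), Add(-4, Mul(94, 95)))) = Add(2304, Mul(Rational(1, 2), Rational(1, 94), Add(-4, 8930))) = Add(2304, Mul(Rational(1, 2), Rational(1, 94), 8926)) = Add(2304, Rational(4463, 94)) = Rational(221039, 94)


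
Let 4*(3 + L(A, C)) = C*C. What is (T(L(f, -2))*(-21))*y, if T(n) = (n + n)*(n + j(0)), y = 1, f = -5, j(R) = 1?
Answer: -84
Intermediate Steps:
L(A, C) = -3 + C²/4 (L(A, C) = -3 + (C*C)/4 = -3 + C²/4)
T(n) = 2*n*(1 + n) (T(n) = (n + n)*(n + 1) = (2*n)*(1 + n) = 2*n*(1 + n))
(T(L(f, -2))*(-21))*y = ((2*(-3 + (¼)*(-2)²)*(1 + (-3 + (¼)*(-2)²)))*(-21))*1 = ((2*(-3 + (¼)*4)*(1 + (-3 + (¼)*4)))*(-21))*1 = ((2*(-3 + 1)*(1 + (-3 + 1)))*(-21))*1 = ((2*(-2)*(1 - 2))*(-21))*1 = ((2*(-2)*(-1))*(-21))*1 = (4*(-21))*1 = -84*1 = -84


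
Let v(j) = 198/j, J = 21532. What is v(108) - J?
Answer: -129181/6 ≈ -21530.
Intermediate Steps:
v(108) - J = 198/108 - 1*21532 = 198*(1/108) - 21532 = 11/6 - 21532 = -129181/6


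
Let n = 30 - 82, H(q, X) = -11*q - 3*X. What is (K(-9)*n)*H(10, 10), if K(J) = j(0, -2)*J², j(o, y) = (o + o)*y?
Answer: 0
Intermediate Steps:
j(o, y) = 2*o*y (j(o, y) = (2*o)*y = 2*o*y)
K(J) = 0 (K(J) = (2*0*(-2))*J² = 0*J² = 0)
n = -52
(K(-9)*n)*H(10, 10) = (0*(-52))*(-11*10 - 3*10) = 0*(-110 - 30) = 0*(-140) = 0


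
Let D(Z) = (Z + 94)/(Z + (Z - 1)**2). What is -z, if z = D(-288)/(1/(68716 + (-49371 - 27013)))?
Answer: -1487592/83233 ≈ -17.873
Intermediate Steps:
D(Z) = (94 + Z)/(Z + (-1 + Z)**2)
z = 1487592/83233 (z = ((94 - 288)/(-288 + (-1 - 288)**2))/(1/(68716 + (-49371 - 27013))) = (-194/(-288 + (-289)**2))/(1/(68716 - 76384)) = (-194/(-288 + 83521))/(1/(-7668)) = (-194/83233)/(-1/7668) = ((1/83233)*(-194))*(-7668) = -194/83233*(-7668) = 1487592/83233 ≈ 17.873)
-z = -1*1487592/83233 = -1487592/83233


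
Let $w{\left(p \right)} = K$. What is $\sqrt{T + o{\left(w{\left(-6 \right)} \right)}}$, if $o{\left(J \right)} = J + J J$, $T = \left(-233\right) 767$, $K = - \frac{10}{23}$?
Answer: $\frac{i \sqrt{94538249}}{23} \approx 422.74 i$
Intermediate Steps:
$K = - \frac{10}{23}$ ($K = \left(-10\right) \frac{1}{23} = - \frac{10}{23} \approx -0.43478$)
$T = -178711$
$w{\left(p \right)} = - \frac{10}{23}$
$o{\left(J \right)} = J + J^{2}$
$\sqrt{T + o{\left(w{\left(-6 \right)} \right)}} = \sqrt{-178711 - \frac{10 \left(1 - \frac{10}{23}\right)}{23}} = \sqrt{-178711 - \frac{130}{529}} = \sqrt{- \frac{94538249}{529}} = \frac{i \sqrt{94538249}}{23}$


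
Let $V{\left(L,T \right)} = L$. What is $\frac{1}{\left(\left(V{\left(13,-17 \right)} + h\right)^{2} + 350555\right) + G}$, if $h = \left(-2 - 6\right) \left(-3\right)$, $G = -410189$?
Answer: $- \frac{1}{58265} \approx -1.7163 \cdot 10^{-5}$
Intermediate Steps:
$h = 24$ ($h = \left(-8\right) \left(-3\right) = 24$)
$\frac{1}{\left(\left(V{\left(13,-17 \right)} + h\right)^{2} + 350555\right) + G} = \frac{1}{\left(\left(13 + 24\right)^{2} + 350555\right) - 410189} = \frac{1}{\left(37^{2} + 350555\right) - 410189} = \frac{1}{\left(1369 + 350555\right) - 410189} = \frac{1}{351924 - 410189} = \frac{1}{-58265} = - \frac{1}{58265}$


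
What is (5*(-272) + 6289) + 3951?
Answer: 8880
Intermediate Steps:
(5*(-272) + 6289) + 3951 = (-1360 + 6289) + 3951 = 4929 + 3951 = 8880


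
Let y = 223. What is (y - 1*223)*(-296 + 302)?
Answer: 0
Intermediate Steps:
(y - 1*223)*(-296 + 302) = (223 - 1*223)*(-296 + 302) = (223 - 223)*6 = 0*6 = 0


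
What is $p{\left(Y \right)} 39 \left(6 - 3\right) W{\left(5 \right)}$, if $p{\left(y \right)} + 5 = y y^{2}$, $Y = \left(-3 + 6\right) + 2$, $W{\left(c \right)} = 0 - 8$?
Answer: $-112320$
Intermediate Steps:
$W{\left(c \right)} = -8$ ($W{\left(c \right)} = 0 - 8 = -8$)
$Y = 5$ ($Y = 3 + 2 = 5$)
$p{\left(y \right)} = -5 + y^{3}$ ($p{\left(y \right)} = -5 + y y^{2} = -5 + y^{3}$)
$p{\left(Y \right)} 39 \left(6 - 3\right) W{\left(5 \right)} = \left(-5 + 5^{3}\right) 39 \left(6 - 3\right) \left(-8\right) = \left(-5 + 125\right) 39 \cdot 3 \left(-8\right) = 120 \cdot 39 \left(-24\right) = 4680 \left(-24\right) = -112320$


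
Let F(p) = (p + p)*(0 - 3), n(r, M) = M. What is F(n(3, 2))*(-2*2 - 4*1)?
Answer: 96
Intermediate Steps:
F(p) = -6*p (F(p) = (2*p)*(-3) = -6*p)
F(n(3, 2))*(-2*2 - 4*1) = (-6*2)*(-2*2 - 4*1) = -12*(-4 - 4) = -12*(-8) = 96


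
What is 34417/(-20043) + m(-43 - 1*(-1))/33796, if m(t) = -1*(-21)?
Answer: -9770891/5692212 ≈ -1.7165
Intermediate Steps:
m(t) = 21
34417/(-20043) + m(-43 - 1*(-1))/33796 = 34417/(-20043) + 21/33796 = 34417*(-1/20043) + 21*(1/33796) = -34417/20043 + 3/4828 = -9770891/5692212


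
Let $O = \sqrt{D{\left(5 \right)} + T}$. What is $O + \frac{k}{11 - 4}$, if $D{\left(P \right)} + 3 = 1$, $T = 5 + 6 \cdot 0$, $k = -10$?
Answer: $- \frac{10}{7} + \sqrt{3} \approx 0.30348$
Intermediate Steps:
$T = 5$ ($T = 5 + 0 = 5$)
$D{\left(P \right)} = -2$ ($D{\left(P \right)} = -3 + 1 = -2$)
$O = \sqrt{3}$ ($O = \sqrt{-2 + 5} = \sqrt{3} \approx 1.732$)
$O + \frac{k}{11 - 4} = \sqrt{3} + \frac{1}{11 - 4} \left(-10\right) = \sqrt{3} + \frac{1}{7} \left(-10\right) = \sqrt{3} - \frac{10}{7} = - \frac{10}{7} + \sqrt{3}$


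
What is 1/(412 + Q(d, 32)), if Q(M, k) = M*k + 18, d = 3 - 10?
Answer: 1/206 ≈ 0.0048544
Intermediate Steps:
d = -7
Q(M, k) = 18 + M*k
1/(412 + Q(d, 32)) = 1/(412 + (18 - 7*32)) = 1/(412 + (18 - 224)) = 1/(412 - 206) = 1/206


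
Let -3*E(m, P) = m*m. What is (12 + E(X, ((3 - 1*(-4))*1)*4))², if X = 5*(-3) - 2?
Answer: 64009/9 ≈ 7112.1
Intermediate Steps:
X = -17 (X = -15 - 2 = -17)
E(m, P) = -m²/3 (E(m, P) = -m*m/3 = -m²/3)
(12 + E(X, ((3 - 1*(-4))*1)*4))² = (12 - ⅓*(-17)²)² = (12 - ⅓*289)² = (12 - 289/3)² = (-253/3)² = 64009/9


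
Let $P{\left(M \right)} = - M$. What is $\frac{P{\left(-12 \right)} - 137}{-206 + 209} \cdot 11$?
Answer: $- \frac{1375}{3} \approx -458.33$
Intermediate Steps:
$\frac{P{\left(-12 \right)} - 137}{-206 + 209} \cdot 11 = \frac{\left(-1\right) \left(-12\right) - 137}{-206 + 209} \cdot 11 = \frac{12 - 137}{3} \cdot 11 = \left(-125\right) \frac{1}{3} \cdot 11 = \left(- \frac{125}{3}\right) 11 = - \frac{1375}{3}$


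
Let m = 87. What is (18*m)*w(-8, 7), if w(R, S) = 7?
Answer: 10962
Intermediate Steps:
(18*m)*w(-8, 7) = (18*87)*7 = 1566*7 = 10962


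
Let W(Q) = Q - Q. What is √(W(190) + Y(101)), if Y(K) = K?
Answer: √101 ≈ 10.050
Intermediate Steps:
W(Q) = 0
√(W(190) + Y(101)) = √(0 + 101) = √101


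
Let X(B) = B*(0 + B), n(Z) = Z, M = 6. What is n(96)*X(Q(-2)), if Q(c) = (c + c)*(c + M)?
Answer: 24576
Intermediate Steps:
Q(c) = 2*c*(6 + c) (Q(c) = (c + c)*(c + 6) = (2*c)*(6 + c) = 2*c*(6 + c))
X(B) = B² (X(B) = B*B = B²)
n(96)*X(Q(-2)) = 96*(2*(-2)*(6 - 2))² = 96*(2*(-2)*4)² = 96*(-16)² = 96*256 = 24576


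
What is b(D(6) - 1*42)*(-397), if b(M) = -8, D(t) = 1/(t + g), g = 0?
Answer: 3176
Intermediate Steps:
D(t) = 1/t (D(t) = 1/(t + 0) = 1/t)
b(D(6) - 1*42)*(-397) = -8*(-397) = 3176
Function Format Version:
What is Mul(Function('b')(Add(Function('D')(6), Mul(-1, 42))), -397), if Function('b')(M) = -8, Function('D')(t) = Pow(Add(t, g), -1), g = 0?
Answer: 3176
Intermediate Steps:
Function('D')(t) = Pow(t, -1) (Function('D')(t) = Pow(Add(t, 0), -1) = Pow(t, -1))
Mul(Function('b')(Add(Function('D')(6), Mul(-1, 42))), -397) = Mul(-8, -397) = 3176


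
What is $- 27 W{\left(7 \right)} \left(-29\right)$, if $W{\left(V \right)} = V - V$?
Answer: $0$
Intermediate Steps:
$W{\left(V \right)} = 0$
$- 27 W{\left(7 \right)} \left(-29\right) = \left(-27\right) 0 \left(-29\right) = 0 \left(-29\right) = 0$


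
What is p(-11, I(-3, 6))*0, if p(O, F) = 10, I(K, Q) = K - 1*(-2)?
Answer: 0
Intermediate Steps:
I(K, Q) = 2 + K (I(K, Q) = K + 2 = 2 + K)
p(-11, I(-3, 6))*0 = 10*0 = 0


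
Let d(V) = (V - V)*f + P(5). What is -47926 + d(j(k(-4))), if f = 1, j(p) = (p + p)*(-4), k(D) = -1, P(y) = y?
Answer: -47921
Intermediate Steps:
j(p) = -8*p (j(p) = (2*p)*(-4) = -8*p)
d(V) = 5 (d(V) = (V - V)*1 + 5 = 0*1 + 5 = 0 + 5 = 5)
-47926 + d(j(k(-4))) = -47926 + 5 = -47921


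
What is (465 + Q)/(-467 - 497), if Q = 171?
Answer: -159/241 ≈ -0.65975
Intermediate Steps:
(465 + Q)/(-467 - 497) = (465 + 171)/(-467 - 497) = 636/(-964) = 636*(-1/964) = -159/241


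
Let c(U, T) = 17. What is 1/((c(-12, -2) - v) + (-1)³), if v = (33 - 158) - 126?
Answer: 1/267 ≈ 0.0037453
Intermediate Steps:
v = -251 (v = -125 - 126 = -251)
1/((c(-12, -2) - v) + (-1)³) = 1/((17 - 1*(-251)) + (-1)³) = 1/((17 + 251) - 1) = 1/(268 - 1) = 1/267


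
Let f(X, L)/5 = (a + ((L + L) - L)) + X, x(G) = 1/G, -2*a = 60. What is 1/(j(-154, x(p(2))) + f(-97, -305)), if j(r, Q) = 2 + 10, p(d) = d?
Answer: -1/2148 ≈ -0.00046555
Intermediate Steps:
a = -30 (a = -½*60 = -30)
j(r, Q) = 12
f(X, L) = -150 + 5*L + 5*X (f(X, L) = 5*((-30 + ((L + L) - L)) + X) = 5*((-30 + (2*L - L)) + X) = 5*((-30 + L) + X) = 5*(-30 + L + X) = -150 + 5*L + 5*X)
1/(j(-154, x(p(2))) + f(-97, -305)) = 1/(12 + (-150 + 5*(-305) + 5*(-97))) = 1/(12 + (-150 - 1525 - 485)) = 1/(12 - 2160) = 1/(-2148) = -1/2148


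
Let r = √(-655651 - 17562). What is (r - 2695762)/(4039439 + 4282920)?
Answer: -2695762/8322359 + I*√673213/8322359 ≈ -0.32392 + 9.8589e-5*I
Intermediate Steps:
r = I*√673213 (r = √(-673213) = I*√673213 ≈ 820.5*I)
(r - 2695762)/(4039439 + 4282920) = (I*√673213 - 2695762)/(4039439 + 4282920) = (-2695762 + I*√673213)/8322359 = (-2695762 + I*√673213)*(1/8322359) = -2695762/8322359 + I*√673213/8322359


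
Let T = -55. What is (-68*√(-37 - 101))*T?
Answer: 3740*I*√138 ≈ 43935.0*I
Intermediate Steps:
(-68*√(-37 - 101))*T = -68*√(-37 - 101)*(-55) = -68*I*√138*(-55) = 3740*I*√138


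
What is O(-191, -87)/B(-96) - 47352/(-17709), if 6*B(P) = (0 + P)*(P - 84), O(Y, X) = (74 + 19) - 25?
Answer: 11464831/4250160 ≈ 2.6975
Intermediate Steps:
O(Y, X) = 68 (O(Y, X) = 93 - 25 = 68)
B(P) = P*(-84 + P)/6 (B(P) = ((0 + P)*(P - 84))/6 = (P*(-84 + P))/6 = P*(-84 + P)/6)
O(-191, -87)/B(-96) - 47352/(-17709) = 68/(((1/6)*(-96)*(-84 - 96))) - 47352/(-17709) = 68/(((1/6)*(-96)*(-180))) - 47352*(-1/17709) = 68/2880 + 15784/5903 = 68*(1/2880) + 15784/5903 = 17/720 + 15784/5903 = 11464831/4250160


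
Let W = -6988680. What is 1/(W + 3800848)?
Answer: -1/3187832 ≈ -3.1369e-7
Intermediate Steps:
1/(W + 3800848) = 1/(-6988680 + 3800848) = 1/(-3187832) = -1/3187832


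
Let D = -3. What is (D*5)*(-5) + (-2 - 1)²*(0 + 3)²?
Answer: 156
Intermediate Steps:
(D*5)*(-5) + (-2 - 1)²*(0 + 3)² = -3*5*(-5) + (-2 - 1)²*(0 + 3)² = -15*(-5) + (-3)²*3² = 75 + 9*9 = 75 + 81 = 156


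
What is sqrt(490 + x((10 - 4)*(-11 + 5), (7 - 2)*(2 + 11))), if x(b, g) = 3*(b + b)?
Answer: sqrt(274) ≈ 16.553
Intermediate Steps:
x(b, g) = 6*b (x(b, g) = 3*(2*b) = 6*b)
sqrt(490 + x((10 - 4)*(-11 + 5), (7 - 2)*(2 + 11))) = sqrt(490 + 6*((10 - 4)*(-11 + 5))) = sqrt(490 + 6*(6*(-6))) = sqrt(490 + 6*(-36)) = sqrt(490 - 216) = sqrt(274)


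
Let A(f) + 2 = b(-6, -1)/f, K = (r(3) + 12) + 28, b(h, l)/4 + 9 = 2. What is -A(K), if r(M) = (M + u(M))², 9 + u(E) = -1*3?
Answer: 270/121 ≈ 2.2314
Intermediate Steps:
b(h, l) = -28 (b(h, l) = -36 + 4*2 = -36 + 8 = -28)
u(E) = -12 (u(E) = -9 - 1*3 = -9 - 3 = -12)
r(M) = (-12 + M)² (r(M) = (M - 12)² = (-12 + M)²)
K = 121 (K = ((-12 + 3)² + 12) + 28 = ((-9)² + 12) + 28 = (81 + 12) + 28 = 93 + 28 = 121)
A(f) = -2 - 28/f
-A(K) = -(-2 - 28/121) = -1*(-270/121) = 270/121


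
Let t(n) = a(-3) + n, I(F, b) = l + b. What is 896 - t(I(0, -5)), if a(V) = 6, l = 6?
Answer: 889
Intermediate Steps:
I(F, b) = 6 + b
t(n) = 6 + n
896 - t(I(0, -5)) = 896 - (6 + (6 - 5)) = 896 - (6 + 1) = 896 - 1*7 = 896 - 7 = 889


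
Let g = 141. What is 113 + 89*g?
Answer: 12662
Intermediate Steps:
113 + 89*g = 113 + 89*141 = 113 + 12549 = 12662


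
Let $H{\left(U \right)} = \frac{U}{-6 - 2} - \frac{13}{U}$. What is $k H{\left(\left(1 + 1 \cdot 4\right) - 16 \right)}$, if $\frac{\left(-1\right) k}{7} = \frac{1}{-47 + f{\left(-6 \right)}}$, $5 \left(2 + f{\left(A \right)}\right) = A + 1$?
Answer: $\frac{63}{176} \approx 0.35795$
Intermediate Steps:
$f{\left(A \right)} = - \frac{9}{5} + \frac{A}{5}$ ($f{\left(A \right)} = -2 + \frac{A + 1}{5} = -2 + \frac{1 + A}{5} = -2 + \left(\frac{1}{5} + \frac{A}{5}\right) = - \frac{9}{5} + \frac{A}{5}$)
$H{\left(U \right)} = - \frac{13}{U} - \frac{U}{8}$ ($H{\left(U \right)} = \frac{U}{-8} - \frac{13}{U} = U \left(- \frac{1}{8}\right) - \frac{13}{U} = - \frac{U}{8} - \frac{13}{U} = - \frac{13}{U} - \frac{U}{8}$)
$k = \frac{7}{50}$ ($k = - \frac{7}{-47 + \left(- \frac{9}{5} + \frac{1}{5} \left(-6\right)\right)} = - \frac{7}{-47 - 3} = - \frac{7}{-50} = \left(-7\right) \left(- \frac{1}{50}\right) = \frac{7}{50} \approx 0.14$)
$k H{\left(\left(1 + 1 \cdot 4\right) - 16 \right)} = \frac{7 \left(- \frac{13}{\left(1 + 1 \cdot 4\right) - 16} - \frac{\left(1 + 1 \cdot 4\right) - 16}{8}\right)}{50} = \frac{7 \left(- \frac{13}{\left(1 + 4\right) - 16} - \frac{\left(1 + 4\right) - 16}{8}\right)}{50} = \frac{7 \left(- \frac{13}{5 - 16} - \frac{5 - 16}{8}\right)}{50} = \frac{7 \left(- \frac{13}{-11} - - \frac{11}{8}\right)}{50} = \frac{7 \left(\left(-13\right) \left(- \frac{1}{11}\right) + \frac{11}{8}\right)}{50} = \frac{7 \left(\frac{13}{11} + \frac{11}{8}\right)}{50} = \frac{7}{50} \cdot \frac{225}{88} = \frac{63}{176}$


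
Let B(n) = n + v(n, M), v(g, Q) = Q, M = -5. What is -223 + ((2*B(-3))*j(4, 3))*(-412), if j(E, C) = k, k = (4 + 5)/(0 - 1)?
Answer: -59551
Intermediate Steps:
k = -9 (k = 9/(-1) = 9*(-1) = -9)
j(E, C) = -9
B(n) = -5 + n (B(n) = n - 5 = -5 + n)
-223 + ((2*B(-3))*j(4, 3))*(-412) = -223 + ((2*(-5 - 3))*(-9))*(-412) = -223 + ((2*(-8))*(-9))*(-412) = -223 - 16*(-9)*(-412) = -223 + 144*(-412) = -223 - 59328 = -59551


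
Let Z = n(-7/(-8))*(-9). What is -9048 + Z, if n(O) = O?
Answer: -72447/8 ≈ -9055.9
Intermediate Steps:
Z = -63/8 (Z = -7/(-8)*(-9) = -7*(-⅛)*(-9) = (7/8)*(-9) = -63/8 ≈ -7.8750)
-9048 + Z = -9048 - 63/8 = -72447/8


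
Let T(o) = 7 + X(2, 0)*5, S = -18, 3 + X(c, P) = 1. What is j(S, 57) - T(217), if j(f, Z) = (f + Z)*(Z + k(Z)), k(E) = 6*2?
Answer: 2694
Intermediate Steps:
k(E) = 12
X(c, P) = -2 (X(c, P) = -3 + 1 = -2)
j(f, Z) = (12 + Z)*(Z + f) (j(f, Z) = (f + Z)*(Z + 12) = (Z + f)*(12 + Z) = (12 + Z)*(Z + f))
T(o) = -3 (T(o) = 7 - 2*5 = 7 - 10 = -3)
j(S, 57) - T(217) = (57² + 12*57 + 12*(-18) + 57*(-18)) - 1*(-3) = (3249 + 684 - 216 - 1026) + 3 = 2691 + 3 = 2694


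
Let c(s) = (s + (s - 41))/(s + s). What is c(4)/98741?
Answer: -33/789928 ≈ -4.1776e-5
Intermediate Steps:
c(s) = (-41 + 2*s)/(2*s) (c(s) = (s + (-41 + s))/((2*s)) = (-41 + 2*s)*(1/(2*s)) = (-41 + 2*s)/(2*s))
c(4)/98741 = ((-41/2 + 4)/4)/98741 = ((1/4)*(-33/2))*(1/98741) = -33/8*1/98741 = -33/789928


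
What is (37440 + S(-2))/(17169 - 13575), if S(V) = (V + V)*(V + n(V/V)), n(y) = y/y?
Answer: 18722/1797 ≈ 10.418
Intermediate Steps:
n(y) = 1
S(V) = 2*V*(1 + V) (S(V) = (V + V)*(V + 1) = (2*V)*(1 + V) = 2*V*(1 + V))
(37440 + S(-2))/(17169 - 13575) = (37440 + 2*(-2)*(1 - 2))/(17169 - 13575) = (37440 + 2*(-2)*(-1))/3594 = (37440 + 4)*(1/3594) = 37444*(1/3594) = 18722/1797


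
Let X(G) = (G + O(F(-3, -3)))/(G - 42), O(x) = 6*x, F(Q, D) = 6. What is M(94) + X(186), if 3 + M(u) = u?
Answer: 2221/24 ≈ 92.542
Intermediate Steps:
M(u) = -3 + u
X(G) = (36 + G)/(-42 + G) (X(G) = (G + 6*6)/(G - 42) = (G + 36)/(-42 + G) = (36 + G)/(-42 + G))
M(94) + X(186) = (-3 + 94) + (36 + 186)/(-42 + 186) = 91 + 222/144 = 91 + (1/144)*222 = 91 + 37/24 = 2221/24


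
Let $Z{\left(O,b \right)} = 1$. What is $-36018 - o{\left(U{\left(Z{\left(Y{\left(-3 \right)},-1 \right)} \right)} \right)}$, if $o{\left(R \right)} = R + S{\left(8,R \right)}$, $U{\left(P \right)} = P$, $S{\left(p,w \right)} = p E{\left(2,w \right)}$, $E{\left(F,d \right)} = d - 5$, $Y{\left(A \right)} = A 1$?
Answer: $-35987$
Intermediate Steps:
$Y{\left(A \right)} = A$
$E{\left(F,d \right)} = -5 + d$ ($E{\left(F,d \right)} = d - 5 = -5 + d$)
$S{\left(p,w \right)} = p \left(-5 + w\right)$
$o{\left(R \right)} = -40 + 9 R$ ($o{\left(R \right)} = R + 8 \left(-5 + R\right) = R + \left(-40 + 8 R\right) = -40 + 9 R$)
$-36018 - o{\left(U{\left(Z{\left(Y{\left(-3 \right)},-1 \right)} \right)} \right)} = -36018 - \left(-40 + 9 \cdot 1\right) = -36018 - \left(-40 + 9\right) = -36018 - -31 = -36018 + 31 = -35987$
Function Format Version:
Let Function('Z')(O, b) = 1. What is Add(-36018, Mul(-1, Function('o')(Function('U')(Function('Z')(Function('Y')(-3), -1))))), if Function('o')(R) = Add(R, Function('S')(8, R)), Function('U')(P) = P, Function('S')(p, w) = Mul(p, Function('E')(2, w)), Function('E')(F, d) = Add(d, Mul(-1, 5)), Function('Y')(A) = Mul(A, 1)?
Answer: -35987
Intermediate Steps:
Function('Y')(A) = A
Function('E')(F, d) = Add(-5, d) (Function('E')(F, d) = Add(d, -5) = Add(-5, d))
Function('S')(p, w) = Mul(p, Add(-5, w))
Function('o')(R) = Add(-40, Mul(9, R)) (Function('o')(R) = Add(R, Mul(8, Add(-5, R))) = Add(R, Add(-40, Mul(8, R))) = Add(-40, Mul(9, R)))
Add(-36018, Mul(-1, Function('o')(Function('U')(Function('Z')(Function('Y')(-3), -1))))) = Add(-36018, Mul(-1, Add(-40, Mul(9, 1)))) = Add(-36018, Mul(-1, Add(-40, 9))) = Add(-36018, Mul(-1, -31)) = Add(-36018, 31) = -35987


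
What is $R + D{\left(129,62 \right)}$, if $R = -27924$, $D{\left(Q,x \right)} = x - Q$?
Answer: $-27991$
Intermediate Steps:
$R + D{\left(129,62 \right)} = -27924 + \left(62 - 129\right) = -27924 - 67 = -27991$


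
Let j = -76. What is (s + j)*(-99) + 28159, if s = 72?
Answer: 28555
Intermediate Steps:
(s + j)*(-99) + 28159 = (72 - 76)*(-99) + 28159 = -4*(-99) + 28159 = 396 + 28159 = 28555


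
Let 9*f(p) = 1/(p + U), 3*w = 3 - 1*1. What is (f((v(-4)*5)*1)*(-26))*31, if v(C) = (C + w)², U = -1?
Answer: -806/491 ≈ -1.6415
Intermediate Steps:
w = ⅔ (w = (3 - 1*1)/3 = (3 - 1)/3 = (⅓)*2 = ⅔ ≈ 0.66667)
v(C) = (⅔ + C)² (v(C) = (C + ⅔)² = (⅔ + C)²)
f(p) = 1/(9*(-1 + p)) (f(p) = 1/(9*(p - 1)) = 1/(9*(-1 + p)))
(f((v(-4)*5)*1)*(-26))*31 = ((1/(9*(-1 + (((2 + 3*(-4))²/9)*5)*1)))*(-26))*31 = ((1/(9*(-1 + (((2 - 12)²/9)*5)*1)))*(-26))*31 = ((1/(9*(-1 + (((⅑)*(-10)²)*5)*1)))*(-26))*31 = ((1/(9*(-1 + (((⅑)*100)*5)*1)))*(-26))*31 = ((1/(9*(-1 + ((100/9)*5)*1)))*(-26))*31 = ((1/(9*(-1 + (500/9)*1)))*(-26))*31 = ((1/(9*(-1 + 500/9)))*(-26))*31 = ((1/(9*(491/9)))*(-26))*31 = (((⅑)*(9/491))*(-26))*31 = ((1/491)*(-26))*31 = -26/491*31 = -806/491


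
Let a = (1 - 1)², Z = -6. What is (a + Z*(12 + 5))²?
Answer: 10404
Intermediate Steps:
a = 0 (a = 0² = 0)
(a + Z*(12 + 5))² = (0 - 6*(12 + 5))² = (0 - 6*17)² = (0 - 102)² = (-102)² = 10404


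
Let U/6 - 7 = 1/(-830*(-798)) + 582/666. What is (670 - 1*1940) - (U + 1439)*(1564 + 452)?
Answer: -874516256038/291745 ≈ -2.9975e+6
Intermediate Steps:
U = 192961757/4084430 (U = 42 + 6*(1/(-830*(-798)) + 582/666) = 42 + 6*(-1/830*(-1/798) + 582*(1/666)) = 42 + 6*(1/662340 + 97/111) = 42 + 6*(21415697/24506580) = 42 + 21415697/4084430 = 192961757/4084430 ≈ 47.243)
(670 - 1*1940) - (U + 1439)*(1564 + 452) = (670 - 1*1940) - (192961757/4084430 + 1439)*(1564 + 452) = (670 - 1940) - 6070456527*2016/4084430 = -1270 - 1*874145739888/291745 = -1270 - 874145739888/291745 = -874516256038/291745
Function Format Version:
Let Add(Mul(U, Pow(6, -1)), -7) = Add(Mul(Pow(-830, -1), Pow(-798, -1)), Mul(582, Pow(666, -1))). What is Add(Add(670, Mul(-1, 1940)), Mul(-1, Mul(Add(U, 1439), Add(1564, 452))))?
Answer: Rational(-874516256038, 291745) ≈ -2.9975e+6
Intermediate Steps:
U = Rational(192961757, 4084430) (U = Add(42, Mul(6, Add(Mul(Pow(-830, -1), Pow(-798, -1)), Mul(582, Pow(666, -1))))) = Add(42, Mul(6, Add(Mul(Rational(-1, 830), Rational(-1, 798)), Mul(582, Rational(1, 666))))) = Add(42, Mul(6, Add(Rational(1, 662340), Rational(97, 111)))) = Add(42, Mul(6, Rational(21415697, 24506580))) = Add(42, Rational(21415697, 4084430)) = Rational(192961757, 4084430) ≈ 47.243)
Add(Add(670, Mul(-1, 1940)), Mul(-1, Mul(Add(U, 1439), Add(1564, 452)))) = Add(Add(670, Mul(-1, 1940)), Mul(-1, Mul(Add(Rational(192961757, 4084430), 1439), Add(1564, 452)))) = Add(Add(670, -1940), Mul(-1, Mul(Rational(6070456527, 4084430), 2016))) = Add(-1270, Mul(-1, Rational(874145739888, 291745))) = Add(-1270, Rational(-874145739888, 291745)) = Rational(-874516256038, 291745)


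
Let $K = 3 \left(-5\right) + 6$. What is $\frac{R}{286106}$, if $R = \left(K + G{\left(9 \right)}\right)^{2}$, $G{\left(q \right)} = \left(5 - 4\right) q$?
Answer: $0$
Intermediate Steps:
$K = -9$ ($K = -15 + 6 = -9$)
$G{\left(q \right)} = q$ ($G{\left(q \right)} = 1 q = q$)
$R = 0$ ($R = \left(-9 + 9\right)^{2} = 0^{2} = 0$)
$\frac{R}{286106} = \frac{0}{286106} = 0 \cdot \frac{1}{286106} = 0$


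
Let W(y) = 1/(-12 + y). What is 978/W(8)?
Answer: -3912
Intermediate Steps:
978/W(8) = 978/(1/(-12 + 8)) = 978/(1/(-4)) = 978/(-¼) = 978*(-4) = -3912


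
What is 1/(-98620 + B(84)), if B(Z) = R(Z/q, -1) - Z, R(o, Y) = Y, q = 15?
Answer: -1/98705 ≈ -1.0131e-5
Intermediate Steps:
B(Z) = -1 - Z
1/(-98620 + B(84)) = 1/(-98620 + (-1 - 1*84)) = 1/(-98620 + (-1 - 84)) = 1/(-98620 - 85) = 1/(-98705) = -1/98705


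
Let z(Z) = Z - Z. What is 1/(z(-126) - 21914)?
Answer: -1/21914 ≈ -4.5633e-5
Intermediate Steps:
z(Z) = 0
1/(z(-126) - 21914) = 1/(0 - 21914) = 1/(-21914) = -1/21914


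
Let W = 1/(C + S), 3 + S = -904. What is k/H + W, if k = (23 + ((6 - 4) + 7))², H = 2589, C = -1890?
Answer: 2861539/7241433 ≈ 0.39516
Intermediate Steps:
S = -907 (S = -3 - 904 = -907)
k = 1024 (k = (23 + (2 + 7))² = (23 + 9)² = 32² = 1024)
W = -1/2797 (W = 1/(-1890 - 907) = 1/(-2797) = -1/2797 ≈ -0.00035753)
k/H + W = 1024/2589 - 1/2797 = 2861539/7241433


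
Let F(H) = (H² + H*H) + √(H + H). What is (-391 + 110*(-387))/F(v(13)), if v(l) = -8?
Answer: -343688/1025 + 42961*I/4100 ≈ -335.31 + 10.478*I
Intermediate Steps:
F(H) = 2*H² + √2*√H (F(H) = (H² + H²) + √(2*H) = 2*H² + √2*√H)
(-391 + 110*(-387))/F(v(13)) = (-391 + 110*(-387))/(2*(-8)² + √2*√(-8)) = (-391 - 42570)/(2*64 + √2*(2*I*√2)) = -42961*(128 - 4*I)/16400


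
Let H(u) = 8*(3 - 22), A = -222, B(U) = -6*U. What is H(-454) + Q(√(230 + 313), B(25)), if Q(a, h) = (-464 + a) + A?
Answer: -838 + √543 ≈ -814.70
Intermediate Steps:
H(u) = -152 (H(u) = 8*(-19) = -152)
Q(a, h) = -686 + a (Q(a, h) = (-464 + a) - 222 = -686 + a)
H(-454) + Q(√(230 + 313), B(25)) = -152 + (-686 + √(230 + 313)) = -152 + (-686 + √543) = -838 + √543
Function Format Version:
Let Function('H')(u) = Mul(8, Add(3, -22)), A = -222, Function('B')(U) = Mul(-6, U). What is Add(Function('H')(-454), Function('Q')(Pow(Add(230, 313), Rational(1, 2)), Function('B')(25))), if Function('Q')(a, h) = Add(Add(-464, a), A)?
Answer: Add(-838, Pow(543, Rational(1, 2))) ≈ -814.70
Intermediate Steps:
Function('H')(u) = -152 (Function('H')(u) = Mul(8, -19) = -152)
Function('Q')(a, h) = Add(-686, a) (Function('Q')(a, h) = Add(Add(-464, a), -222) = Add(-686, a))
Add(Function('H')(-454), Function('Q')(Pow(Add(230, 313), Rational(1, 2)), Function('B')(25))) = Add(-152, Add(-686, Pow(Add(230, 313), Rational(1, 2)))) = Add(-152, Add(-686, Pow(543, Rational(1, 2)))) = Add(-838, Pow(543, Rational(1, 2)))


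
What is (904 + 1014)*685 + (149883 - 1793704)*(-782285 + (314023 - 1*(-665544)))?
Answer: -324294980692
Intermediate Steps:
(904 + 1014)*685 + (149883 - 1793704)*(-782285 + (314023 - 1*(-665544))) = 1918*685 - 1643821*(-782285 + (314023 + 665544)) = 1313830 - 1643821*(-782285 + 979567) = 1313830 - 1643821*197282 = 1313830 - 324296294522 = -324294980692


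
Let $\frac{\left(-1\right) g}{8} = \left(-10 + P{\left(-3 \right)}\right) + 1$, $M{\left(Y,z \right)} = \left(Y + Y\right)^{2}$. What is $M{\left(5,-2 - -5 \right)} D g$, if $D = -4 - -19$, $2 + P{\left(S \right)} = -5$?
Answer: $192000$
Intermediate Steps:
$P{\left(S \right)} = -7$ ($P{\left(S \right)} = -2 - 5 = -7$)
$M{\left(Y,z \right)} = 4 Y^{2}$ ($M{\left(Y,z \right)} = \left(2 Y\right)^{2} = 4 Y^{2}$)
$g = 128$ ($g = - 8 \left(\left(-10 - 7\right) + 1\right) = - 8 \left(-17 + 1\right) = \left(-8\right) \left(-16\right) = 128$)
$D = 15$ ($D = -4 + 19 = 15$)
$M{\left(5,-2 - -5 \right)} D g = 4 \cdot 5^{2} \cdot 15 \cdot 128 = 4 \cdot 25 \cdot 15 \cdot 128 = 100 \cdot 15 \cdot 128 = 1500 \cdot 128 = 192000$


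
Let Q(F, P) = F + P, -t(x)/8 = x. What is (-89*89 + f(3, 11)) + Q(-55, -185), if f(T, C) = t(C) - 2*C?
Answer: -8271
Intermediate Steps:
t(x) = -8*x
f(T, C) = -10*C (f(T, C) = -8*C - 2*C = -10*C)
(-89*89 + f(3, 11)) + Q(-55, -185) = (-89*89 - 10*11) + (-55 - 185) = (-7921 - 110) - 240 = -8031 - 240 = -8271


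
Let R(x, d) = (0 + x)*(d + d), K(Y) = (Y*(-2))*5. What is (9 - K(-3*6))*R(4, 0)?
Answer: 0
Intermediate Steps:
K(Y) = -10*Y (K(Y) = -2*Y*5 = -10*Y)
R(x, d) = 2*d*x (R(x, d) = x*(2*d) = 2*d*x)
(9 - K(-3*6))*R(4, 0) = (9 - (-10)*(-3*6))*(2*0*4) = (9 - (-10)*(-18))*0 = (9 - 1*180)*0 = (9 - 180)*0 = -171*0 = 0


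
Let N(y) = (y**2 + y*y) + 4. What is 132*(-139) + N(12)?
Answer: -18056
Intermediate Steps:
N(y) = 4 + 2*y**2 (N(y) = (y**2 + y**2) + 4 = 2*y**2 + 4 = 4 + 2*y**2)
132*(-139) + N(12) = 132*(-139) + (4 + 2*12**2) = -18348 + (4 + 2*144) = -18348 + (4 + 288) = -18348 + 292 = -18056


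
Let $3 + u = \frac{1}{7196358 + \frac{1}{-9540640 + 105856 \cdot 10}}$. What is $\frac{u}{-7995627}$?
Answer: $\frac{61040081437279}{162684581942874244551} \approx 3.7521 \cdot 10^{-7}$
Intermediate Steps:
$u = - \frac{183120244311837}{61040084264639}$ ($u = -3 + \frac{1}{7196358 + \frac{1}{-9540640 + 105856 \cdot 10}} = -3 + \frac{1}{7196358 + \frac{1}{-9540640 + 1058560}} = -3 + \frac{1}{7196358 + \frac{1}{-8482080}} = -3 + \frac{1}{7196358 - \frac{1}{8482080}} = -3 + \frac{1}{\frac{61040084264639}{8482080}} = -3 + \frac{8482080}{61040084264639} = - \frac{183120244311837}{61040084264639} \approx -3.0$)
$\frac{u}{-7995627} = - \frac{183120244311837}{61040084264639 \left(-7995627\right)} = \left(- \frac{183120244311837}{61040084264639}\right) \left(- \frac{1}{7995627}\right) = \frac{61040081437279}{162684581942874244551}$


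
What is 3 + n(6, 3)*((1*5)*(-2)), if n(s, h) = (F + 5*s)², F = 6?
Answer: -12957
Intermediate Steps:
n(s, h) = (6 + 5*s)²
3 + n(6, 3)*((1*5)*(-2)) = 3 + (6 + 5*6)²*((1*5)*(-2)) = 3 + (6 + 30)²*(5*(-2)) = 3 + 36²*(-10) = 3 + 1296*(-10) = 3 - 12960 = -12957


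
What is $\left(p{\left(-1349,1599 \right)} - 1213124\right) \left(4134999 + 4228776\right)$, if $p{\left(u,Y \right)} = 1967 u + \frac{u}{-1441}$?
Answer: $- \frac{46601108732680950}{1441} \approx -3.2339 \cdot 10^{13}$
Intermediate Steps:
$p{\left(u,Y \right)} = \frac{2834446 u}{1441}$ ($p{\left(u,Y \right)} = 1967 u + u \left(- \frac{1}{1441}\right) = 1967 u - \frac{u}{1441} = \frac{2834446 u}{1441}$)
$\left(p{\left(-1349,1599 \right)} - 1213124\right) \left(4134999 + 4228776\right) = \left(\frac{2834446}{1441} \left(-1349\right) - 1213124\right) \left(4134999 + 4228776\right) = \left(- \frac{3823667654}{1441} - 1213124\right) 8363775 = \left(- \frac{5571779338}{1441}\right) 8363775 = - \frac{46601108732680950}{1441}$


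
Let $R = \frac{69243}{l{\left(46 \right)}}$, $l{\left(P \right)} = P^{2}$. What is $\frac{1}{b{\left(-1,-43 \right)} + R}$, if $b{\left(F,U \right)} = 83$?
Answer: $\frac{2116}{244871} \approx 0.0086413$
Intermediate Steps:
$R = \frac{69243}{2116}$ ($R = \frac{69243}{46^{2}} = \frac{69243}{2116} \approx 32.724$)
$\frac{1}{b{\left(-1,-43 \right)} + R} = \frac{1}{83 + \frac{69243}{2116}} = \frac{1}{\frac{244871}{2116}} = \frac{2116}{244871}$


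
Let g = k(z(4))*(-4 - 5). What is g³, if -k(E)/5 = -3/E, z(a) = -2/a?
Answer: 19683000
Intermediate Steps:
k(E) = 15/E (k(E) = -(-15)/E = 15/E)
g = 270 (g = (15/((-2/4)))*(-4 - 5) = (15/((-2*¼)))*(-9) = (15/(-½))*(-9) = (15*(-2))*(-9) = -30*(-9) = 270)
g³ = 270³ = 19683000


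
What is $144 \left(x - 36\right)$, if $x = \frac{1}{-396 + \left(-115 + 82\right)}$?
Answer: $- \frac{741360}{143} \approx -5184.3$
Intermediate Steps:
$x = - \frac{1}{429}$ ($x = \frac{1}{-396 - 33} = \frac{1}{-429} = - \frac{1}{429} \approx -0.002331$)
$144 \left(x - 36\right) = 144 \left(- \frac{1}{429} - 36\right) = 144 \left(- \frac{15445}{429}\right) = - \frac{741360}{143}$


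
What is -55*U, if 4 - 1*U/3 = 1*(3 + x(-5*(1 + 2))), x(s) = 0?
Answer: -165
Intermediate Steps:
U = 3 (U = 12 - 3*(3 + 0) = 12 - 3*3 = 12 - 9 = 3)
-55*U = -55*3 = -165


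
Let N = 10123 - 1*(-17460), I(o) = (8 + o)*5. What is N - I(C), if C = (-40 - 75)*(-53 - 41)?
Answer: -26507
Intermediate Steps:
C = 10810 (C = -115*(-94) = 10810)
I(o) = 40 + 5*o
N = 27583 (N = 10123 + 17460 = 27583)
N - I(C) = 27583 - (40 + 5*10810) = 27583 - (40 + 54050) = 27583 - 1*54090 = 27583 - 54090 = -26507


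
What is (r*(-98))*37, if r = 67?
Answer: -242942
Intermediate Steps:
(r*(-98))*37 = (67*(-98))*37 = -6566*37 = -242942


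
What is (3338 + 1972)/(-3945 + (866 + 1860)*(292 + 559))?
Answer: 5310/2315881 ≈ 0.0022929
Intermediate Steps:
(3338 + 1972)/(-3945 + (866 + 1860)*(292 + 559)) = 5310/(-3945 + 2726*851) = 5310/(-3945 + 2319826) = 5310/2315881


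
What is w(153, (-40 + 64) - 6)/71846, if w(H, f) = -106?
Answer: -53/35923 ≈ -0.0014754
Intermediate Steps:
w(153, (-40 + 64) - 6)/71846 = -106/71846 = -106*1/71846 = -53/35923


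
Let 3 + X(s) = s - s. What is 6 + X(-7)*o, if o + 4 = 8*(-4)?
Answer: 114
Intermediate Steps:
X(s) = -3 (X(s) = -3 + (s - s) = -3 + 0 = -3)
o = -36 (o = -4 + 8*(-4) = -4 - 32 = -36)
6 + X(-7)*o = 6 - 3*(-36) = 6 + 108 = 114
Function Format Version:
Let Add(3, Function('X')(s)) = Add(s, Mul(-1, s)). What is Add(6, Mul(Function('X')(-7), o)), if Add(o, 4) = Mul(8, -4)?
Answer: 114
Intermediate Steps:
Function('X')(s) = -3 (Function('X')(s) = Add(-3, Add(s, Mul(-1, s))) = Add(-3, 0) = -3)
o = -36 (o = Add(-4, Mul(8, -4)) = Add(-4, -32) = -36)
Add(6, Mul(Function('X')(-7), o)) = Add(6, Mul(-3, -36)) = Add(6, 108) = 114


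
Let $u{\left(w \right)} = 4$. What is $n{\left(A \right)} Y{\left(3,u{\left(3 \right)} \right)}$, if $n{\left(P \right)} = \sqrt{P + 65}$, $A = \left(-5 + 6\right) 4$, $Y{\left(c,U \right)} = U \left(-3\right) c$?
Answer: $- 36 \sqrt{69} \approx -299.04$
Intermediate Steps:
$Y{\left(c,U \right)} = - 3 U c$
$A = 4$ ($A = 1 \cdot 4 = 4$)
$n{\left(P \right)} = \sqrt{65 + P}$
$n{\left(A \right)} Y{\left(3,u{\left(3 \right)} \right)} = \sqrt{65 + 4} \left(\left(-3\right) 4 \cdot 3\right) = \sqrt{69} \left(-36\right) = - 36 \sqrt{69}$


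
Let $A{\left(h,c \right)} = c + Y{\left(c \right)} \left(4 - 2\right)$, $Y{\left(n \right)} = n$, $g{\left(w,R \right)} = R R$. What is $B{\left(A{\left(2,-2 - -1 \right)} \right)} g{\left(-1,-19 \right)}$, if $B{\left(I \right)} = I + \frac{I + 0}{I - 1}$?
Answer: $- \frac{3249}{4} \approx -812.25$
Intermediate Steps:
$g{\left(w,R \right)} = R^{2}$
$A{\left(h,c \right)} = 3 c$ ($A{\left(h,c \right)} = c + c \left(4 - 2\right) = c + c 2 = c + 2 c = 3 c$)
$B{\left(I \right)} = I + \frac{I}{-1 + I}$
$B{\left(A{\left(2,-2 - -1 \right)} \right)} g{\left(-1,-19 \right)} = \frac{\left(3 \left(-2 - -1\right)\right)^{2}}{-1 + 3 \left(-2 - -1\right)} \left(-19\right)^{2} = \frac{\left(3 \left(-2 + 1\right)\right)^{2}}{-1 + 3 \left(-2 + 1\right)} 361 = \frac{\left(3 \left(-1\right)\right)^{2}}{-1 + 3 \left(-1\right)} 361 = \frac{\left(-3\right)^{2}}{-1 - 3} \cdot 361 = \frac{9}{-4} \cdot 361 = 9 \left(- \frac{1}{4}\right) 361 = \left(- \frac{9}{4}\right) 361 = - \frac{3249}{4}$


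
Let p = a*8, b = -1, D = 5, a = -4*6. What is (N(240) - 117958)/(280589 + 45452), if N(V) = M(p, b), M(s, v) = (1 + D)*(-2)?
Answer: -117970/326041 ≈ -0.36183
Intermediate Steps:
a = -24
p = -192 (p = -24*8 = -192)
M(s, v) = -12 (M(s, v) = (1 + 5)*(-2) = 6*(-2) = -12)
N(V) = -12
(N(240) - 117958)/(280589 + 45452) = (-12 - 117958)/(280589 + 45452) = -117970/326041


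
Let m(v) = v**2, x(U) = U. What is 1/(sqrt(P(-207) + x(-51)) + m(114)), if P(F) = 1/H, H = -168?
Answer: 114912/1493396803 - 2*I*sqrt(359898)/28374539257 ≈ 7.6947e-5 - 4.2285e-8*I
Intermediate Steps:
P(F) = -1/168 (P(F) = 1/(-168) = -1/168)
1/(sqrt(P(-207) + x(-51)) + m(114)) = 1/(sqrt(-1/168 - 51) + 114**2) = 1/(sqrt(-8569/168) + 12996) = 1/(I*sqrt(359898)/84 + 12996) = 1/(12996 + I*sqrt(359898)/84)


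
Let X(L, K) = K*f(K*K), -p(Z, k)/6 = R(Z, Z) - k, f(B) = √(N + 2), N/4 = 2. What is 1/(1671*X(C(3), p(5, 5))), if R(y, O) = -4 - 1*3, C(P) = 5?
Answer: √10/1203120 ≈ 2.6284e-6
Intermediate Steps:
N = 8 (N = 4*2 = 8)
R(y, O) = -7 (R(y, O) = -4 - 3 = -7)
f(B) = √10 (f(B) = √(8 + 2) = √10)
p(Z, k) = 42 + 6*k (p(Z, k) = -6*(-7 - k) = 42 + 6*k)
X(L, K) = K*√10
1/(1671*X(C(3), p(5, 5))) = 1/(1671*((42 + 6*5)*√10)) = 1/(1671*((42 + 30)*√10)) = 1/(1671*(72*√10)) = 1/(120312*√10) = √10/1203120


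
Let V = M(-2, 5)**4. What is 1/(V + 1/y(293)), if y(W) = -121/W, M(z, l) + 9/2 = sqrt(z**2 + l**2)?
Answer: -17886442640/64674924959 - 3322687104*sqrt(29)/64674924959 ≈ -0.55322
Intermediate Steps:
M(z, l) = -9/2 + sqrt(l**2 + z**2) (M(z, l) = -9/2 + sqrt(z**2 + l**2) = -9/2 + sqrt(l**2 + z**2))
V = (-9/2 + sqrt(29))**4 (V = (-9/2 + sqrt(5**2 + (-2)**2))**4 = (-9/2 + sqrt(25 + 4))**4 = (-9/2 + sqrt(29))**4 ≈ 0.61390)
1/(V + 1/y(293)) = 1/((76393/16 - 1773*sqrt(29)/2) + 1/(-121/293)) = 1/((76393/16 - 1773*sqrt(29)/2) - 293/121) = 1/(9238865/1936 - 1773*sqrt(29)/2)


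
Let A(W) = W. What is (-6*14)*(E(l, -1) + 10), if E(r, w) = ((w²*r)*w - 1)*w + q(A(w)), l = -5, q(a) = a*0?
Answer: -504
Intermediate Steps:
q(a) = 0
E(r, w) = w*(-1 + r*w³) (E(r, w) = ((w²*r)*w - 1)*w + 0 = ((r*w²)*w - 1)*w + 0 = (r*w³ - 1)*w + 0 = (-1 + r*w³)*w + 0 = w*(-1 + r*w³) + 0 = w*(-1 + r*w³))
(-6*14)*(E(l, -1) + 10) = (-6*14)*((-1*(-1) - 5*(-1)⁴) + 10) = -84*((1 - 5*1) + 10) = -84*((1 - 5) + 10) = -84*(-4 + 10) = -84*6 = -504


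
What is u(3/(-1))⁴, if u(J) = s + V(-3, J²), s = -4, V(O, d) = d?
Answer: 625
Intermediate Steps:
u(J) = -4 + J²
u(3/(-1))⁴ = (-4 + (3/(-1))²)⁴ = (-4 + (3*(-1))²)⁴ = (-4 + (-3)²)⁴ = (-4 + 9)⁴ = 5⁴ = 625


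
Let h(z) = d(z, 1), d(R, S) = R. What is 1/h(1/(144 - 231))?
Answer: -87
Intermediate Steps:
h(z) = z
1/h(1/(144 - 231)) = 1/(1/(144 - 231)) = 1/(1/(-87)) = 1/(-1/87) = -87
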